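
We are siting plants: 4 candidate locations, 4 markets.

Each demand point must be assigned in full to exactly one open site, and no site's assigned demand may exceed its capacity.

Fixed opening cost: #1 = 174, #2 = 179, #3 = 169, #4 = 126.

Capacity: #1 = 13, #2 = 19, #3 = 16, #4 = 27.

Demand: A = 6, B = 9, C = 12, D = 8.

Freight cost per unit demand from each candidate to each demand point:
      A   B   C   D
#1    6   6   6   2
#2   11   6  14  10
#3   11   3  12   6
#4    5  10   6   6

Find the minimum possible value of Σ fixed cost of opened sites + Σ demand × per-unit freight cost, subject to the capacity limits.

472

Open {#3, #4}; cheapest assignment that respects the capacities:
  #3 (cap 16, load 9): B — cost 9×3 = 27
  #4 (cap 27, load 26): A, C, D — cost 6×5 + 12×6 + 8×6 = 150
  Shipping 177, fixed 295 → total 472.
  Any other capacity-feasible assignment to {#3, #4} ships for at least 177.
Compare {#1, #4}: its best feasible assignment gives total 504.
Compare {#2, #4}: its best feasible assignment gives total 509.
Every other set of open sites that can feasibly serve all demand totals ≥ 504 even under its best assignment. Minimum: 472.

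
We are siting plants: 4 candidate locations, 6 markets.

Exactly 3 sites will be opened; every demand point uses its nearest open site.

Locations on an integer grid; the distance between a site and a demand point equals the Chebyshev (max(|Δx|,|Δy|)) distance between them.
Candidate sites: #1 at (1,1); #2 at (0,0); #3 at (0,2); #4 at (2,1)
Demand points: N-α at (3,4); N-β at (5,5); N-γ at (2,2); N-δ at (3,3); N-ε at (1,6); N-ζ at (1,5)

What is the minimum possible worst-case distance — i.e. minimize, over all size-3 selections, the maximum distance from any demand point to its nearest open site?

4

Open {#1, #2, #3}.
  Farthest demand point is N-β at distance 4 (to #1); all others are ≤ 4.
With {#1, #3, #4} the worst case is 4.
With {#2, #3, #4} the worst case is 4.
No size-3 selection achieves below 4.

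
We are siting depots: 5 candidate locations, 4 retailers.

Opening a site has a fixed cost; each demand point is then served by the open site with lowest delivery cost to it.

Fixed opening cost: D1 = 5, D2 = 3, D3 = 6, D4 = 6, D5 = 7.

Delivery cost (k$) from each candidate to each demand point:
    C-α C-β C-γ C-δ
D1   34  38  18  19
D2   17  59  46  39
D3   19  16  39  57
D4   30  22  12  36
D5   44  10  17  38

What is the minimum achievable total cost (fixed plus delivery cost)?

78

Open {D1, D2, D5}: assign each demand point to its cheapest open site.
  C-α→D2 17, C-β→D5 10, C-γ→D5 17, C-δ→D1 19
  delivery cost 63, fixed 15 → total 78.
Compare {D1, D2, D4, D5}: delivery cost 58 + fixed 21 = 79.
Compare {D1, D3}: delivery cost 72 + fixed 11 = 83.
Compare {D1, D3, D4}: delivery cost 66 + fixed 17 = 83.
All other subsets cost ≥ 79. Minimum total cost: 78.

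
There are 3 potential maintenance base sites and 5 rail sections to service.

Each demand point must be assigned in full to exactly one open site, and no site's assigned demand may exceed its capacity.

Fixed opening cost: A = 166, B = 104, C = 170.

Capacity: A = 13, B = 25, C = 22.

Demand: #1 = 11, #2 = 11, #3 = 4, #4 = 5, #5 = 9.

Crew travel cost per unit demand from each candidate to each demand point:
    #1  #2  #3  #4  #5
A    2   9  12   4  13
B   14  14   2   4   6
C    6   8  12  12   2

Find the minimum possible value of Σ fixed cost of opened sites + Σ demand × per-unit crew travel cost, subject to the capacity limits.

510

Open {B, C}; cheapest assignment that respects the capacities:
  B (cap 25, load 18): #3, #4, #5 — cost 4×2 + 5×4 + 9×6 = 82
  C (cap 22, load 22): #1, #2 — cost 11×6 + 11×8 = 154
  Shipping 236, fixed 274 → total 510.
  Any other capacity-feasible assignment to {B, C} ships for at least 236.
Compare {A, B, C}: its best feasible assignment gives total 596.
Every other set of open sites that can feasibly serve all demand totals ≥ 596 even under its best assignment. Minimum: 510.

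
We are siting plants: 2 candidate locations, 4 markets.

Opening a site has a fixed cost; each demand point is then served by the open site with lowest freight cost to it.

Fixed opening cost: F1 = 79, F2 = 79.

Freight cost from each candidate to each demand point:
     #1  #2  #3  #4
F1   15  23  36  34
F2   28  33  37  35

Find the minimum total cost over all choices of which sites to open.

187

Open {F1}: assign each demand point to its cheapest open site.
  #1→F1 15, #2→F1 23, #3→F1 36, #4→F1 34
  freight cost 108, fixed 79 → total 187.
Compare {F2}: freight cost 133 + fixed 79 = 212.
Compare {F1, F2}: freight cost 108 + fixed 158 = 266.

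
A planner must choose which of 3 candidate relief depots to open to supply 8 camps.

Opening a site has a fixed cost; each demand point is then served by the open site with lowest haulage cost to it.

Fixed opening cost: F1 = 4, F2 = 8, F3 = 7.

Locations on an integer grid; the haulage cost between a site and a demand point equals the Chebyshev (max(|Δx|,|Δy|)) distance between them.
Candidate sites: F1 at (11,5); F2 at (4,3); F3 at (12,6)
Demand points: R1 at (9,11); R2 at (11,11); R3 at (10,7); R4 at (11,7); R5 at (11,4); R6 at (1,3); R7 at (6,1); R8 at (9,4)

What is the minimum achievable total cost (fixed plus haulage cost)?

Open {F1, F2}: assign each demand point to its cheapest open site.
  R1→F1 6, R2→F1 6, R3→F1 2, R4→F1 2, R5→F1 1, R6→F2 3, R7→F2 2, R8→F1 2
  haulage cost 24, fixed 12 → total 36.
Compare {F1}: haulage cost 34 + fixed 4 = 38.
Compare {F2, F3}: haulage cost 23 + fixed 15 = 38.
Compare {F1, F2, F3}: haulage cost 21 + fixed 19 = 40.
All other subsets cost ≥ 38. Minimum total cost: 36.

36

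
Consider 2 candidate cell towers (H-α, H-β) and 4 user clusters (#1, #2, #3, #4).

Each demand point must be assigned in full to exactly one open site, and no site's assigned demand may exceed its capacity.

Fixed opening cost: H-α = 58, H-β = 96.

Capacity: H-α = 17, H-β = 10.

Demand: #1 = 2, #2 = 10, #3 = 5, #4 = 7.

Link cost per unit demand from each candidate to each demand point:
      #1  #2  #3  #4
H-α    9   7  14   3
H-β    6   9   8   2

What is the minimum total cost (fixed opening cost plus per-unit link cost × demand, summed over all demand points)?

Open {H-α, H-β}; cheapest assignment that respects the capacities:
  H-α (cap 17, load 17): #2, #4 — cost 10×7 + 7×3 = 91
  H-β (cap 10, load 7): #1, #3 — cost 2×6 + 5×8 = 52
  Shipping 143, fixed 154 → total 297.
  Any other capacity-feasible assignment to {H-α, H-β} ships for at least 143.
Total demand is 24 and no other set of sites has combined capacity ≥ 24, so {H-α, H-β} is the only feasible choice of open sites. Minimum: 297.

297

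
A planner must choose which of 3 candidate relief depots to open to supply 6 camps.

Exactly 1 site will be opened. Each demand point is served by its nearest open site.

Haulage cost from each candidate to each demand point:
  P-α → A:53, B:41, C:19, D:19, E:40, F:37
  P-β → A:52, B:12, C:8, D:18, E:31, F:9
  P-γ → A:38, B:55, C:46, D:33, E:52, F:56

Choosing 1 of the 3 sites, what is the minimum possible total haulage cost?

Open {P-β}.
  A→P-β 52, B→P-β 12, C→P-β 8, D→P-β 18, E→P-β 31, F→P-β 9  ⇒ total 130.
Compare {P-α}: total 209.
Compare {P-γ}: total 280.

130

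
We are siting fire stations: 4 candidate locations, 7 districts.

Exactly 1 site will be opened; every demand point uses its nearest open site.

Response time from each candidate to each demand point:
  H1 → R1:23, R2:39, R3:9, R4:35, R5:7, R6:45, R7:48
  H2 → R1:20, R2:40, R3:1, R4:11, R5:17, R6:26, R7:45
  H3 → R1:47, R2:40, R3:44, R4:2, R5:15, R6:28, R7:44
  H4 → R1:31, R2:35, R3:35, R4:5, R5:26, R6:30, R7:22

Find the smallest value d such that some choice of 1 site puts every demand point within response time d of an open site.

35

Open {H4}.
  Farthest demand point is R2 at response time 35 (to H4); all others are ≤ 35.
With {H2} the worst case is 45.
With {H3} the worst case is 47.
No size-1 selection achieves below 35.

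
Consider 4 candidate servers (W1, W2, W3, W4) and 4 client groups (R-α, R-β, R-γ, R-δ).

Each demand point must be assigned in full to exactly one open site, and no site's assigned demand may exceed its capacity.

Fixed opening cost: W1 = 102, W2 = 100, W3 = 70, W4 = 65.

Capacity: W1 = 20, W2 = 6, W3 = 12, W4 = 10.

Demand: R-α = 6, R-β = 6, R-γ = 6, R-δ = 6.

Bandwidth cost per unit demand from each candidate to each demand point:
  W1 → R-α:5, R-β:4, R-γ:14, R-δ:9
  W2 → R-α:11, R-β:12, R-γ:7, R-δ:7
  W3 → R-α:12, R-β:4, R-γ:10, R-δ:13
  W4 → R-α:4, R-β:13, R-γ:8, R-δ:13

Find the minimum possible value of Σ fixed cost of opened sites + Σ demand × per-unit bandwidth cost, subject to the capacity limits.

Open {W1, W4}; cheapest assignment that respects the capacities:
  W1 (cap 20, load 18): R-α, R-β, R-δ — cost 6×5 + 6×4 + 6×9 = 108
  W4 (cap 10, load 6): R-γ — cost 6×8 = 48
  Shipping 156, fixed 167 → total 323.
  Any other capacity-feasible assignment to {W1, W4} ships for at least 156.
Compare {W1, W3}: its best feasible assignment gives total 340.
Compare {W1, W2}: its best feasible assignment gives total 352.
Every other set of open sites that can feasibly serve all demand totals ≥ 340 even under its best assignment. Minimum: 323.

323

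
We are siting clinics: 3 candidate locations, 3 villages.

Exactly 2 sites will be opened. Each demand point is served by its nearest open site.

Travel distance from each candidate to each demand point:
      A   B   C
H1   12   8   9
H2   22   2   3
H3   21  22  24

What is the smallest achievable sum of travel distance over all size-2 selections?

Open {H1, H2}.
  A→H1 12, B→H2 2, C→H2 3  ⇒ total 17.
Compare {H2, H3}: total 26.
Compare {H1, H3}: total 29.

17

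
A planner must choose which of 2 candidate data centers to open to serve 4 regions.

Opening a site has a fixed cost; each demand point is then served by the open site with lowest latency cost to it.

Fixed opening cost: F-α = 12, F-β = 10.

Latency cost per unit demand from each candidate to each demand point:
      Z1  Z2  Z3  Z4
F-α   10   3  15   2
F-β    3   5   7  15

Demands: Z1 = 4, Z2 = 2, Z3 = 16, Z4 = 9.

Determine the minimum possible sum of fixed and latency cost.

Open {F-α, F-β}: assign each demand point to its cheapest open site.
  Z1→F-β 4×3=12, Z2→F-α 2×3=6, Z3→F-β 16×7=112, Z4→F-α 9×2=18
  latency cost 148, fixed 22 → total 170.
Compare {F-β}: latency cost 269 + fixed 10 = 279.
Compare {F-α}: latency cost 304 + fixed 12 = 316.

170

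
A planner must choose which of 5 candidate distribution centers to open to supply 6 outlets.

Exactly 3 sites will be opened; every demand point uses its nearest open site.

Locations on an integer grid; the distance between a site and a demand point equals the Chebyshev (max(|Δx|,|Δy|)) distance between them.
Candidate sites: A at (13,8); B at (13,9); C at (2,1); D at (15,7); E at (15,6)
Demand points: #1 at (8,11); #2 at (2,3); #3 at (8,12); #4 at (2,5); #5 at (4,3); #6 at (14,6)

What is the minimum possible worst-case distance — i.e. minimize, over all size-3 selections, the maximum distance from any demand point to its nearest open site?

Open {A, B, C}.
  Farthest demand point is #1 at distance 5 (to A); all others are ≤ 5.
With {A, C, D} the worst case is 5.
With {A, C, E} the worst case is 5.
No size-3 selection achieves below 5.

5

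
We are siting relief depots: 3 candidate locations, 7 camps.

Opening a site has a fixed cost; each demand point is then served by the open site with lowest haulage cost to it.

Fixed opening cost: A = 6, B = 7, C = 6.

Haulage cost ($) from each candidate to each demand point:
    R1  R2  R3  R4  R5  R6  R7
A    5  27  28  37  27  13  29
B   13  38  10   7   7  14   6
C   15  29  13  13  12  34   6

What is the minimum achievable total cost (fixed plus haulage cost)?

88

Open {A, B}: assign each demand point to its cheapest open site.
  R1→A 5, R2→A 27, R3→B 10, R4→B 7, R5→B 7, R6→A 13, R7→B 6
  haulage cost 75, fixed 13 → total 88.
Compare {A, B, C}: haulage cost 75 + fixed 19 = 94.
Compare {B, C}: haulage cost 86 + fixed 13 = 99.
Compare {A, C}: haulage cost 89 + fixed 12 = 101.
All other subsets cost ≥ 94. Minimum total cost: 88.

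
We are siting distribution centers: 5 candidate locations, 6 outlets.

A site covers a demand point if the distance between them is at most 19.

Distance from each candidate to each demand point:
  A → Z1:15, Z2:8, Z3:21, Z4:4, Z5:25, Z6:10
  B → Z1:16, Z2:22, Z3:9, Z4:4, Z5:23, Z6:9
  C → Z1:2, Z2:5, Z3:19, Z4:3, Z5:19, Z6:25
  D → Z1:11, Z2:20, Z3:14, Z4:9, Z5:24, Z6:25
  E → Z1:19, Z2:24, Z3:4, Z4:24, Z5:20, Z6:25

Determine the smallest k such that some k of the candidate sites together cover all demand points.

2

Coverage sets (demand points within 19 of each site):
  A: {Z1, Z2, Z4, Z6}
  B: {Z1, Z3, Z4, Z6}
  C: {Z1, Z2, Z3, Z4, Z5}
  D: {Z1, Z3, Z4}
  E: {Z1, Z3}
No single site covers all 6 demand points.
But {A, C} covers everything, so the minimum is 2.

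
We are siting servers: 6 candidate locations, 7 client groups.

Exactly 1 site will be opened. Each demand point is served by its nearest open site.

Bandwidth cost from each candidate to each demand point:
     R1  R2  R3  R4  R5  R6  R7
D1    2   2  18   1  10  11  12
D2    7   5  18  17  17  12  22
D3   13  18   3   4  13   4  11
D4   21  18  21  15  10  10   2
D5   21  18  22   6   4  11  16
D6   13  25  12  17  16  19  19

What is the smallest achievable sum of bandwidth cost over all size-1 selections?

Open {D1}.
  R1→D1 2, R2→D1 2, R3→D1 18, R4→D1 1, R5→D1 10, R6→D1 11, R7→D1 12  ⇒ total 56.
Compare {D3}: total 66.
Compare {D4}: total 97.
No size-1 selection does better; minimum is 56.

56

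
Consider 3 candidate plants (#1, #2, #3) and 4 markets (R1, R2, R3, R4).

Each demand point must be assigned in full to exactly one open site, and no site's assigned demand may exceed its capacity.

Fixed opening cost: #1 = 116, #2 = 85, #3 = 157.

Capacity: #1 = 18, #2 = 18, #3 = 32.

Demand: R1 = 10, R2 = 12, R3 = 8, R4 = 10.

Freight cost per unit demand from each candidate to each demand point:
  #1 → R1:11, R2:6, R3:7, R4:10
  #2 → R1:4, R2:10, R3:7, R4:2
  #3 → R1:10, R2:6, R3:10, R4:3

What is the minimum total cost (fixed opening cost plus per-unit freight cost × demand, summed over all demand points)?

Open {#2, #3}; cheapest assignment that respects the capacities:
  #2 (cap 18, load 18): R1, R3 — cost 10×4 + 8×7 = 96
  #3 (cap 32, load 22): R2, R4 — cost 12×6 + 10×3 = 102
  Shipping 198, fixed 242 → total 440.
  Any other capacity-feasible assignment to {#2, #3} ships for at least 198.
Compare {#1, #3}: its best feasible assignment gives total 531.
Compare {#1, #2, #3}: its best feasible assignment gives total 556.
Every other set of open sites that can feasibly serve all demand totals ≥ 531 even under its best assignment. Minimum: 440.

440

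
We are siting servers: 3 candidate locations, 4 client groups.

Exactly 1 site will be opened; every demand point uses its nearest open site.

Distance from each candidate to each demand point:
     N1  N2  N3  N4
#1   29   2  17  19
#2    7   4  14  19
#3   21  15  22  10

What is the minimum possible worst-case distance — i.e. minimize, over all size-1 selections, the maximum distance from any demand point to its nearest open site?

19

Open {#2}.
  Farthest demand point is N4 at distance 19 (to #2); all others are ≤ 19.
With {#3} the worst case is 22.
With {#1} the worst case is 29.
No size-1 selection achieves below 19.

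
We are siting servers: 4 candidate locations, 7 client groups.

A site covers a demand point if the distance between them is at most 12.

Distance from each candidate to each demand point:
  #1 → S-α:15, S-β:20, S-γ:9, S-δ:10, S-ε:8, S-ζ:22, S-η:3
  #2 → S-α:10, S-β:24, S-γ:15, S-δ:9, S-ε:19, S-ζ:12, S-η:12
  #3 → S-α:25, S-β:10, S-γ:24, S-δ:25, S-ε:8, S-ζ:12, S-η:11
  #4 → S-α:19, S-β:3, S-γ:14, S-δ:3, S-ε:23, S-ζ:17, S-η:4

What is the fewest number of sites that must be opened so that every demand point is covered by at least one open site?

3

Coverage sets (demand points within 12 of each site):
  #1: {S-γ, S-δ, S-ε, S-η}
  #2: {S-α, S-δ, S-ζ, S-η}
  #3: {S-β, S-ε, S-ζ, S-η}
  #4: {S-β, S-δ, S-η}
No 2 sites suffice: every size-2 union leaves at least one demand point uncovered.
But {#1, #2, #3} covers everything, so the minimum is 3.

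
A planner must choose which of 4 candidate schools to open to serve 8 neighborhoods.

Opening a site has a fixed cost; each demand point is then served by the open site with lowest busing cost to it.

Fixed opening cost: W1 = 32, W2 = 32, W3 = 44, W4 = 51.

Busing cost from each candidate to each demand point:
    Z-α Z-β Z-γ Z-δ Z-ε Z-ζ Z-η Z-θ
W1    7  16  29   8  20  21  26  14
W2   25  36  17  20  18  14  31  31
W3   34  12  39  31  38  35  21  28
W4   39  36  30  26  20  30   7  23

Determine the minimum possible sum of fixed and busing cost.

Open {W1}: assign each demand point to its cheapest open site.
  Z-α→W1 7, Z-β→W1 16, Z-γ→W1 29, Z-δ→W1 8, Z-ε→W1 20, Z-ζ→W1 21, Z-η→W1 26, Z-θ→W1 14
  busing cost 141, fixed 32 → total 173.
Compare {W1, W2}: busing cost 120 + fixed 64 = 184.
Compare {W1, W4}: busing cost 122 + fixed 83 = 205.
Compare {W1, W3}: busing cost 132 + fixed 76 = 208.
All other subsets cost ≥ 184. Minimum total cost: 173.

173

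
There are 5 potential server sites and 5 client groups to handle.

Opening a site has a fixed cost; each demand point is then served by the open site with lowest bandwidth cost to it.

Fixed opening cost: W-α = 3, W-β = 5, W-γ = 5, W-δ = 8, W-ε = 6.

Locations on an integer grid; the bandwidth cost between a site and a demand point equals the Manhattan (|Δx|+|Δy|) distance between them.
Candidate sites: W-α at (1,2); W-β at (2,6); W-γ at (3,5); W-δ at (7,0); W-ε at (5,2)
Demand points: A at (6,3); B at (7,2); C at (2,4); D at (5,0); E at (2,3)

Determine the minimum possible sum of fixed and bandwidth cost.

Open {W-α, W-ε}: assign each demand point to its cheapest open site.
  A→W-ε 2, B→W-ε 2, C→W-α 3, D→W-ε 2, E→W-α 2
  bandwidth cost 11, fixed 9 → total 20.
Compare {W-ε}: bandwidth cost 15 + fixed 6 = 21.
Compare {W-β, W-ε}: bandwidth cost 11 + fixed 11 = 22.
Compare {W-γ, W-ε}: bandwidth cost 11 + fixed 11 = 22.
All other subsets cost ≥ 21. Minimum total cost: 20.

20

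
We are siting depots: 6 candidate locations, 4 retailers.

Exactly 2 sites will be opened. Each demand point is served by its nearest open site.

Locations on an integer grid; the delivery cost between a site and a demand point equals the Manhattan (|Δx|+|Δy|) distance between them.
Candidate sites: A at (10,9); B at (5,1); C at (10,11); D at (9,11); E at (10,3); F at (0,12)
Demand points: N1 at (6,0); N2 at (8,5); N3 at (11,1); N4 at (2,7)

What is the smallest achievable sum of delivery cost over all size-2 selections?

18

Open {B, E}.
  N1→B 2, N2→E 4, N3→E 3, N4→B 9  ⇒ total 18.
Compare {E, F}: total 21.
Compare {B, F}: total 22.
No size-2 selection does better; minimum is 18.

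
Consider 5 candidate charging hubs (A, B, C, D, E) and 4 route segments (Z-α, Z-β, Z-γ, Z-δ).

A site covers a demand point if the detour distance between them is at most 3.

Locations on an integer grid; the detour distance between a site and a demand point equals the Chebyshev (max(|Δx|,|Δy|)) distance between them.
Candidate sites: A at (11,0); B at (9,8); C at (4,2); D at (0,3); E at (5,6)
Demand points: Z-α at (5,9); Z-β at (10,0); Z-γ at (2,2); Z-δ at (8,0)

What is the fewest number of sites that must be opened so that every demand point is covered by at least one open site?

3

Coverage sets (demand points within 3 of each site):
  A: {Z-β, Z-δ}
  B: {}
  C: {Z-γ}
  D: {Z-γ}
  E: {Z-α}
No 2 sites suffice: every size-2 union leaves at least one demand point uncovered.
But {A, C, E} covers everything, so the minimum is 3.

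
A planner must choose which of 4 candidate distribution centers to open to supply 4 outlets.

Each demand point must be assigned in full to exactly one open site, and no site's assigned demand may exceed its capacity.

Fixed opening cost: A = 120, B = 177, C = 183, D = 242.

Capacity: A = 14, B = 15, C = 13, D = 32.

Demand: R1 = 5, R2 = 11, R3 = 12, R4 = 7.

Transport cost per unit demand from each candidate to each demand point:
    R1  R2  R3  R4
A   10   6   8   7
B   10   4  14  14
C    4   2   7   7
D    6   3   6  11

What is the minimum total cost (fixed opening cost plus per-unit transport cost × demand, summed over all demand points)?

Open {A, D}; cheapest assignment that respects the capacities:
  A (cap 14, load 7): R4 — cost 7×7 = 49
  D (cap 32, load 28): R1, R2, R3 — cost 5×6 + 11×3 + 12×6 = 135
  Shipping 184, fixed 362 → total 546.
  Any other capacity-feasible assignment to {A, D} ships for at least 184.
Compare {C, D}: its best feasible assignment gives total 599.
Compare {B, D}: its best feasible assignment gives total 642.
Every other set of open sites that can feasibly serve all demand totals ≥ 599 even under its best assignment. Minimum: 546.

546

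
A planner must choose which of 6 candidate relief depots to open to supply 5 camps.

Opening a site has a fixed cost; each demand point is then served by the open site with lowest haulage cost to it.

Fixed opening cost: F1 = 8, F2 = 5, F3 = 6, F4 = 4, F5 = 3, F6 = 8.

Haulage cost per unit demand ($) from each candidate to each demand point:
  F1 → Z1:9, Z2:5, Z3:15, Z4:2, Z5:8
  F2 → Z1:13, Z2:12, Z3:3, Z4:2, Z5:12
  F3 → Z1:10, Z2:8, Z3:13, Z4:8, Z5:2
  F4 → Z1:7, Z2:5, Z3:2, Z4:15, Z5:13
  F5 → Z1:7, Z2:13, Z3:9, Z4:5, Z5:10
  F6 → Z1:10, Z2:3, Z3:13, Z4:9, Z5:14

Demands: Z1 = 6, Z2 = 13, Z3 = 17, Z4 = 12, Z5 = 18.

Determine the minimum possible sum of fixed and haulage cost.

198

Open {F2, F3, F4, F6}: assign each demand point to its cheapest open site.
  Z1→F4 6×7=42, Z2→F6 13×3=39, Z3→F4 17×2=34, Z4→F2 12×2=24, Z5→F3 18×2=36
  haulage cost 175, fixed 23 → total 198.
Compare {F1, F3, F4, F6}: haulage cost 175 + fixed 26 = 201.
Compare {F2, F3, F4, F5, F6}: haulage cost 175 + fixed 26 = 201.
Compare {F1, F3, F4, F5, F6}: haulage cost 175 + fixed 29 = 204.
All other subsets cost ≥ 201. Minimum total cost: 198.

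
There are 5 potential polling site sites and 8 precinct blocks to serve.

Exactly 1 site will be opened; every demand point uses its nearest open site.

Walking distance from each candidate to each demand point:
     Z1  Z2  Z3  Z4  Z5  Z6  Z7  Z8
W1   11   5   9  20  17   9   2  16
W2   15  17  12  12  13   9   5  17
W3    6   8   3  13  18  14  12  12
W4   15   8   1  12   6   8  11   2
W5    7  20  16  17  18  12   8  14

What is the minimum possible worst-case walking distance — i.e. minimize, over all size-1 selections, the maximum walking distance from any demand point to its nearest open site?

Open {W4}.
  Farthest demand point is Z1 at walking distance 15 (to W4); all others are ≤ 15.
With {W2} the worst case is 17.
With {W3} the worst case is 18.
No size-1 selection achieves below 15.

15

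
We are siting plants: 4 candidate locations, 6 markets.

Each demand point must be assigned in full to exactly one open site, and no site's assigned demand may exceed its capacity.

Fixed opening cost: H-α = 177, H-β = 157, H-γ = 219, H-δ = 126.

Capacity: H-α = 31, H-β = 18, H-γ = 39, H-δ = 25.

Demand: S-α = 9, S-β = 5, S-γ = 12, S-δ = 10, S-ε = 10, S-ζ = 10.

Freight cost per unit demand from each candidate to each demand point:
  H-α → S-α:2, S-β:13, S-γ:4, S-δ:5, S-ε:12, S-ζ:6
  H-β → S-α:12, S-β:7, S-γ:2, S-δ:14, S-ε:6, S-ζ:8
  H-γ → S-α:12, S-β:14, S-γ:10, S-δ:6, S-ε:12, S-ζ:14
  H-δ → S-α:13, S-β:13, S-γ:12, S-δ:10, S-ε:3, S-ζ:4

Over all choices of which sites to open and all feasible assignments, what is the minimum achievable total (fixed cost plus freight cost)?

554

Open {H-α, H-δ}; cheapest assignment that respects the capacities:
  H-α (cap 31, load 31): S-α, S-γ, S-δ — cost 9×2 + 12×4 + 10×5 = 116
  H-δ (cap 25, load 25): S-β, S-ε, S-ζ — cost 5×13 + 10×3 + 10×4 = 135
  Shipping 251, fixed 303 → total 554.
  Any other capacity-feasible assignment to {H-α, H-δ} ships for at least 251.
Compare {H-α, H-β, H-δ}: its best feasible assignment gives total 657.
Compare {H-γ, H-δ}: its best feasible assignment gives total 768.
Every other set of open sites that can feasibly serve all demand totals ≥ 657 even under its best assignment. Minimum: 554.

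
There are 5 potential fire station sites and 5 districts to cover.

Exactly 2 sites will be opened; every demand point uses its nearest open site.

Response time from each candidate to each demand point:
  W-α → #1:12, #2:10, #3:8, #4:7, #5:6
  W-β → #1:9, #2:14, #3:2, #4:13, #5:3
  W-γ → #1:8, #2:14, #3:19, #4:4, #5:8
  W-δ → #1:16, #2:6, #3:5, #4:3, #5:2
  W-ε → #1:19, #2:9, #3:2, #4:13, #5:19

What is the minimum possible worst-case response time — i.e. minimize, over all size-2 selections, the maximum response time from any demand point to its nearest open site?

8

Open {W-γ, W-δ}.
  Farthest demand point is #1 at response time 8 (to W-γ); all others are ≤ 8.
With {W-β, W-δ} the worst case is 9.
With {W-γ, W-ε} the worst case is 9.
No size-2 selection achieves below 8.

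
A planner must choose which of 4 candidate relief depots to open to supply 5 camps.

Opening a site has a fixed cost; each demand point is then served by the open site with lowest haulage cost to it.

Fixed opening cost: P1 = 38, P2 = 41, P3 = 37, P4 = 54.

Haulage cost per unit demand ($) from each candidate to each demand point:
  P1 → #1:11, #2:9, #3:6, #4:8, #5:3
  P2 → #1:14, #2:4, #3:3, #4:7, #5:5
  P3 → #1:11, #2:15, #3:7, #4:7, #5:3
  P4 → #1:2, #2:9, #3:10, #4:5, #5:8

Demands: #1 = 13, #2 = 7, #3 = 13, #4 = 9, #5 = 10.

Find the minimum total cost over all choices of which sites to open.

283

Open {P2, P4}: assign each demand point to its cheapest open site.
  #1→P4 13×2=26, #2→P2 7×4=28, #3→P2 13×3=39, #4→P4 9×5=45, #5→P2 10×5=50
  haulage cost 188, fixed 95 → total 283.
Compare {P2, P3, P4}: haulage cost 168 + fixed 132 = 300.
Compare {P1, P2, P4}: haulage cost 168 + fixed 133 = 301.
Compare {P1, P4}: haulage cost 242 + fixed 92 = 334.
All other subsets cost ≥ 300. Minimum total cost: 283.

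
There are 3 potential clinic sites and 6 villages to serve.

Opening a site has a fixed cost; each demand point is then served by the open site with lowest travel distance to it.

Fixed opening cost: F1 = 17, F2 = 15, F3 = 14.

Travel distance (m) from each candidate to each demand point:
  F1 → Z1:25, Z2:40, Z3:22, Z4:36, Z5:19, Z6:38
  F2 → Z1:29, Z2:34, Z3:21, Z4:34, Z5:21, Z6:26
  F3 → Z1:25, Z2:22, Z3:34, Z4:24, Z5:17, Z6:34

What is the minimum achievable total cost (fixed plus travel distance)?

164

Open {F2, F3}: assign each demand point to its cheapest open site.
  Z1→F3 25, Z2→F3 22, Z3→F2 21, Z4→F3 24, Z5→F3 17, Z6→F2 26
  travel distance 135, fixed 29 → total 164.
Compare {F3}: travel distance 156 + fixed 14 = 170.
Compare {F1, F3}: travel distance 144 + fixed 31 = 175.
Compare {F2}: travel distance 165 + fixed 15 = 180.
All other subsets cost ≥ 170. Minimum total cost: 164.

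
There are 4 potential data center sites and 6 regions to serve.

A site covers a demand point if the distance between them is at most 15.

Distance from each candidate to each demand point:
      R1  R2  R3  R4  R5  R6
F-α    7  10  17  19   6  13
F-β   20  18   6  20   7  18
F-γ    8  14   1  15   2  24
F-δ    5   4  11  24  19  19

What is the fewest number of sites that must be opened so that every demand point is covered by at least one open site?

2

Coverage sets (demand points within 15 of each site):
  F-α: {R1, R2, R5, R6}
  F-β: {R3, R5}
  F-γ: {R1, R2, R3, R4, R5}
  F-δ: {R1, R2, R3}
No single site covers all 6 demand points.
But {F-α, F-γ} covers everything, so the minimum is 2.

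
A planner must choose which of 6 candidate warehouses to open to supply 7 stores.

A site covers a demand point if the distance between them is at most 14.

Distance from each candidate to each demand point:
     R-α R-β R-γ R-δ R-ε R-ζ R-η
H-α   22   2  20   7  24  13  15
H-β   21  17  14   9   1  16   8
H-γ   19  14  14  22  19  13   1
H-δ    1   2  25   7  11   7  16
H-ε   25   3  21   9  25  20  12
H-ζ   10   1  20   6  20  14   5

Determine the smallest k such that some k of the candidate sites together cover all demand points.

Coverage sets (demand points within 14 of each site):
  H-α: {R-β, R-δ, R-ζ}
  H-β: {R-γ, R-δ, R-ε, R-η}
  H-γ: {R-β, R-γ, R-ζ, R-η}
  H-δ: {R-α, R-β, R-δ, R-ε, R-ζ}
  H-ε: {R-β, R-δ, R-η}
  H-ζ: {R-α, R-β, R-δ, R-ζ, R-η}
No single site covers all 7 demand points.
But {H-β, H-δ} covers everything, so the minimum is 2.

2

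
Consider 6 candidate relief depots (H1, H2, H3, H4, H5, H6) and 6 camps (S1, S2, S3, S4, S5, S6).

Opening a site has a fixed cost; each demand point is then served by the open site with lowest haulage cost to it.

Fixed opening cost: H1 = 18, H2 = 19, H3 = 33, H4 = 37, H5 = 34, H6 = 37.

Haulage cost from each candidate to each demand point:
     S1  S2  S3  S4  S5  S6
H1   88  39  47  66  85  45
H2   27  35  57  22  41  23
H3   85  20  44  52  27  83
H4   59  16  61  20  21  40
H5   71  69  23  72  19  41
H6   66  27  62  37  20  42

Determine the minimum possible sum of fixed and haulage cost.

Open {H2, H5}: assign each demand point to its cheapest open site.
  S1→H2 27, S2→H2 35, S3→H5 23, S4→H2 22, S5→H5 19, S6→H2 23
  haulage cost 149, fixed 53 → total 202.
Compare {H2, H3}: haulage cost 163 + fixed 52 = 215.
Compare {H2, H4, H5}: haulage cost 128 + fixed 90 = 218.
Compare {H2, H4}: haulage cost 164 + fixed 56 = 220.
All other subsets cost ≥ 215. Minimum total cost: 202.

202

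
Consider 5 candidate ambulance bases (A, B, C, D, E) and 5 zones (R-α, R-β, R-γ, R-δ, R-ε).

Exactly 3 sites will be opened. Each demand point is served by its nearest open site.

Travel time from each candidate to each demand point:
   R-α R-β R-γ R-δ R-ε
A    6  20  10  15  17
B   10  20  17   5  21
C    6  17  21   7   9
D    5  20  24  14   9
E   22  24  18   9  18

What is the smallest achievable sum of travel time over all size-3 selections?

Open {A, B, C}.
  R-α→A 6, R-β→C 17, R-γ→A 10, R-δ→B 5, R-ε→C 9  ⇒ total 47.
Compare {A, C, D}: total 48.
Compare {A, B, D}: total 49.
No size-3 selection does better; minimum is 47.

47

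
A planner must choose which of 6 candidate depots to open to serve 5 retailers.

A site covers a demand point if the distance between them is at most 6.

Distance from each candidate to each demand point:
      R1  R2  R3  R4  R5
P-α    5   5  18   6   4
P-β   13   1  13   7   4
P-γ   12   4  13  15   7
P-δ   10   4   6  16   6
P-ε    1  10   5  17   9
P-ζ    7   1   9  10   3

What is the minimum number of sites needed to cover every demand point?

2

Coverage sets (demand points within 6 of each site):
  P-α: {R1, R2, R4, R5}
  P-β: {R2, R5}
  P-γ: {R2}
  P-δ: {R2, R3, R5}
  P-ε: {R1, R3}
  P-ζ: {R2, R5}
No single site covers all 5 demand points.
But {P-α, P-δ} covers everything, so the minimum is 2.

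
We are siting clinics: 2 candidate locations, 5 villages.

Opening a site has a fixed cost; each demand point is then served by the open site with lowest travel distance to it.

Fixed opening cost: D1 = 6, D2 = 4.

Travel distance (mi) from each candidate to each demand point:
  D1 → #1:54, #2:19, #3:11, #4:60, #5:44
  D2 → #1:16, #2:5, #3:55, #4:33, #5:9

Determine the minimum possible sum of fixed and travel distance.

Open {D1, D2}: assign each demand point to its cheapest open site.
  #1→D2 16, #2→D2 5, #3→D1 11, #4→D2 33, #5→D2 9
  travel distance 74, fixed 10 → total 84.
Compare {D2}: travel distance 118 + fixed 4 = 122.
Compare {D1}: travel distance 188 + fixed 6 = 194.

84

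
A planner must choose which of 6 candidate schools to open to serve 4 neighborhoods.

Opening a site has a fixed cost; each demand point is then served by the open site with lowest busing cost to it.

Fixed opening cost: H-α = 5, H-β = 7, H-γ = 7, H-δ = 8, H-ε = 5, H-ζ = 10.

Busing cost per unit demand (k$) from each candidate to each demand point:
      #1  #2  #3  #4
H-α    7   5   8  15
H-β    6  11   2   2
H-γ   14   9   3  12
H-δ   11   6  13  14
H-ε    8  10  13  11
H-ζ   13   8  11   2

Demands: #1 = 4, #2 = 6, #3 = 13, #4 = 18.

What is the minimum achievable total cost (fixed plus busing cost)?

Open {H-α, H-β}: assign each demand point to its cheapest open site.
  #1→H-β 4×6=24, #2→H-α 6×5=30, #3→H-β 13×2=26, #4→H-β 18×2=36
  busing cost 116, fixed 12 → total 128.
Compare {H-α, H-β, H-ε}: busing cost 116 + fixed 17 = 133.
Compare {H-α, H-β, H-γ}: busing cost 116 + fixed 19 = 135.
Compare {H-α, H-β, H-δ}: busing cost 116 + fixed 20 = 136.
All other subsets cost ≥ 133. Minimum total cost: 128.

128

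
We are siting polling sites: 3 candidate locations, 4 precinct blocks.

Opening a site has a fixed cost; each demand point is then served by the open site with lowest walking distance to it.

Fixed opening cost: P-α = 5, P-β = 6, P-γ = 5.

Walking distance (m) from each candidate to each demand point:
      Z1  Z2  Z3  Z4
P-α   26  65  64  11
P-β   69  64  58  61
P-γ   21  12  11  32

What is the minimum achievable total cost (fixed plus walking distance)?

Open {P-α, P-γ}: assign each demand point to its cheapest open site.
  Z1→P-γ 21, Z2→P-γ 12, Z3→P-γ 11, Z4→P-α 11
  walking distance 55, fixed 10 → total 65.
Compare {P-α, P-β, P-γ}: walking distance 55 + fixed 16 = 71.
Compare {P-γ}: walking distance 76 + fixed 5 = 81.
Compare {P-β, P-γ}: walking distance 76 + fixed 11 = 87.
All other subsets cost ≥ 71. Minimum total cost: 65.

65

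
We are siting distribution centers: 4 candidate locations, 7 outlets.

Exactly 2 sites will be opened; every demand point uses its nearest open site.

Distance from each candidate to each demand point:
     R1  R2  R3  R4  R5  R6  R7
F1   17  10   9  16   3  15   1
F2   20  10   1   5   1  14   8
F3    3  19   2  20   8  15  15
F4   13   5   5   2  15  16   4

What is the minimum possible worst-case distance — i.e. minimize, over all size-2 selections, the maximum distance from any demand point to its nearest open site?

14

Open {F2, F3}.
  Farthest demand point is R6 at distance 14 (to F2); all others are ≤ 14.
With {F2, F4} the worst case is 14.
With {F1, F4} the worst case is 15.
No size-2 selection achieves below 14.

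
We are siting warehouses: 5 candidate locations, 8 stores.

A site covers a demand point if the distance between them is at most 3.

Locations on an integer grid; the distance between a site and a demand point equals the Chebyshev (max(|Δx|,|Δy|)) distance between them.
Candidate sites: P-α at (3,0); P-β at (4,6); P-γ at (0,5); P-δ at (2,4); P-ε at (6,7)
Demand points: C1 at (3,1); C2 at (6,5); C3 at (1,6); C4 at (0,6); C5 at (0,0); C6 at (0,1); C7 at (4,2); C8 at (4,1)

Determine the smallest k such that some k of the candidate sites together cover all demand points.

3

Coverage sets (demand points within 3 of each site):
  P-α: {C1, C5, C6, C7, C8}
  P-β: {C2, C3}
  P-γ: {C3, C4}
  P-δ: {C1, C3, C4, C6, C7, C8}
  P-ε: {C2}
No 2 sites suffice: every size-2 union leaves at least one demand point uncovered.
But {P-α, P-β, P-γ} covers everything, so the minimum is 3.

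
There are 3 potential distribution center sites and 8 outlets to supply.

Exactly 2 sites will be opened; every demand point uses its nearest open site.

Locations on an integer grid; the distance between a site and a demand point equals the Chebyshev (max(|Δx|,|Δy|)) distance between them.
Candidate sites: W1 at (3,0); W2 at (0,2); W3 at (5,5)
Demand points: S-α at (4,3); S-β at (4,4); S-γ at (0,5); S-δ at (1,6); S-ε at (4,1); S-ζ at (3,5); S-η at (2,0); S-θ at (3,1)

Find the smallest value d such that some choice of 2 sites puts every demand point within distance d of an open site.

4

Open {W1, W2}.
  Farthest demand point is S-β at distance 4 (to W1); all others are ≤ 4.
With {W2, W3} the worst case is 4.
With {W1, W3} the worst case is 5.
No size-2 selection achieves below 4.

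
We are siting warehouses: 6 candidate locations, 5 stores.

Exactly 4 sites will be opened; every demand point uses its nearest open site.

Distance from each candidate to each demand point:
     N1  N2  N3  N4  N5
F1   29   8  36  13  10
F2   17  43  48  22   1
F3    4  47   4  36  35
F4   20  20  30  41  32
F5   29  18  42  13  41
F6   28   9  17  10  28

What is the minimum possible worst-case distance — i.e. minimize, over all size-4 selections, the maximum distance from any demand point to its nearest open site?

Open {F1, F2, F3, F6}.
  Farthest demand point is N4 at distance 10 (to F6); all others are ≤ 10.
With {F1, F3, F4, F6} the worst case is 10.
With {F1, F3, F5, F6} the worst case is 10.
No size-4 selection achieves below 10.

10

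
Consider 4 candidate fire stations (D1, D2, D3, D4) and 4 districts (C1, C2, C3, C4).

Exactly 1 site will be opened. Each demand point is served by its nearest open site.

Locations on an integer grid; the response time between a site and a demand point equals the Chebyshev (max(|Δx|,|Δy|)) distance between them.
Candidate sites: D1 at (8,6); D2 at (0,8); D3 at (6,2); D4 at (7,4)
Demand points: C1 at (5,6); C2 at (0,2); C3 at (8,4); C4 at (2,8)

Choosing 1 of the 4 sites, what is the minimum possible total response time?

Open {D4}.
  C1→D4 2, C2→D4 7, C3→D4 1, C4→D4 5  ⇒ total 15.
Compare {D3}: total 18.
Compare {D1}: total 19.
No size-1 selection does better; minimum is 15.

15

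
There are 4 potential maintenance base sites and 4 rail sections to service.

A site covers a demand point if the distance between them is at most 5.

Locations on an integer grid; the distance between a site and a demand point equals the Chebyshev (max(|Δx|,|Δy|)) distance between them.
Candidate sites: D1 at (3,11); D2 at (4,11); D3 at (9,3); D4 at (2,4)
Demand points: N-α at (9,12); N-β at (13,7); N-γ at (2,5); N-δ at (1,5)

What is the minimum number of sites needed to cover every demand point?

Coverage sets (demand points within 5 of each site):
  D1: {}
  D2: {N-α}
  D3: {N-β}
  D4: {N-γ, N-δ}
No 2 sites suffice: every size-2 union leaves at least one demand point uncovered.
But {D2, D3, D4} covers everything, so the minimum is 3.

3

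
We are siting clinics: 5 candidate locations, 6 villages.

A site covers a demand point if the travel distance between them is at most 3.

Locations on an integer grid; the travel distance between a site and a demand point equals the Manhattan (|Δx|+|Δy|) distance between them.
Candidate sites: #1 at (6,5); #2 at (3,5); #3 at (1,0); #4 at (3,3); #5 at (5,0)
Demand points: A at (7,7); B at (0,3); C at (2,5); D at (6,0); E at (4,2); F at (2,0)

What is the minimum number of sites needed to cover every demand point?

Coverage sets (demand points within 3 of each site):
  #1: {A}
  #2: {C}
  #3: {F}
  #4: {B, C, E}
  #5: {D, E, F}
No 2 sites suffice: every size-2 union leaves at least one demand point uncovered.
But {#1, #4, #5} covers everything, so the minimum is 3.

3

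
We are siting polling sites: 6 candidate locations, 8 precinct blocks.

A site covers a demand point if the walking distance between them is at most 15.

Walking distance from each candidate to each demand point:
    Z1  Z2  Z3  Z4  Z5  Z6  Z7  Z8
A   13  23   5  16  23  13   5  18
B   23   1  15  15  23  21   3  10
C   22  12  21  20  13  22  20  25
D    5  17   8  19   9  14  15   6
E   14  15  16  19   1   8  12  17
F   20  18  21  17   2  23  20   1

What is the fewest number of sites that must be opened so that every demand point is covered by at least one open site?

2

Coverage sets (demand points within 15 of each site):
  A: {Z1, Z3, Z6, Z7}
  B: {Z2, Z3, Z4, Z7, Z8}
  C: {Z2, Z5}
  D: {Z1, Z3, Z5, Z6, Z7, Z8}
  E: {Z1, Z2, Z5, Z6, Z7}
  F: {Z5, Z8}
No single site covers all 8 demand points.
But {B, D} covers everything, so the minimum is 2.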